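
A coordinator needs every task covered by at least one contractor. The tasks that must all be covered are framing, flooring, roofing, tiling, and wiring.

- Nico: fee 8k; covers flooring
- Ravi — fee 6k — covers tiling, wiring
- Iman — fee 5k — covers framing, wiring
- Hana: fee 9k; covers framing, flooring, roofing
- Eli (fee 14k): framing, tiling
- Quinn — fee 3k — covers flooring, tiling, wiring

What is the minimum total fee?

12

This is a weighted set-cover instance.
Choose Hana and Quinn: together they cover framing, flooring, roofing, tiling, wiring — every task.
Total fee: 9 + 3 = 12.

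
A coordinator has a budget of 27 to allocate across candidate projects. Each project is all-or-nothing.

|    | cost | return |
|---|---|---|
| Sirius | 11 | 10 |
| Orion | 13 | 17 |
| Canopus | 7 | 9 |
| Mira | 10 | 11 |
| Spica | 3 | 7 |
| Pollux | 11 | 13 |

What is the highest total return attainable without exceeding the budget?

37

Allowing fractional choices, the relaxed optimum would be about 37.7, but projects are indivisible.
Orion + Mira + Spica: cost 13 + 10 + 3 = 26 ≤ 27, return 17 + 11 + 7 = 35.
Orion + Spica + Pollux: cost 13 + 3 + 11 = 27 ≤ 27, return 17 + 7 + 13 = 37.
Sirius + Orion + Spica: cost 11 + 13 + 3 = 27 ≤ 27, return 10 + 17 + 7 = 34.
Best is Orion, Spica, and Pollux with total return 37.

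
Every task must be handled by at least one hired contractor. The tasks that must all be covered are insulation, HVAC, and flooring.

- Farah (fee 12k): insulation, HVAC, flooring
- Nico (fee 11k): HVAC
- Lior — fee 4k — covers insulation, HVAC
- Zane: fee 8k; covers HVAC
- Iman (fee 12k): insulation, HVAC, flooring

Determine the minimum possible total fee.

This is a weighted set-cover instance.
The greedy cost-per-new-task heuristic would pick Lior and Farah for 16, but a cheaper cover exists.
Farah alone covers insulation, HVAC, flooring — every task.
Total fee: 12.
No cover costs less than 12.

12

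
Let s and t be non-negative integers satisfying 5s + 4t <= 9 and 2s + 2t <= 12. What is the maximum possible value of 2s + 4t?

8

The continuous relaxation peaks at (0, 2.25) with value 9.00; rounding to a feasible lattice point costs some objective.
(s,t)=(0,2) is feasible, giving 8.
(s,t)=(1,1) is feasible, giving 6.
(s,t)=(0,1) is feasible, giving 4.
The best lattice point is (0,2), giving 8.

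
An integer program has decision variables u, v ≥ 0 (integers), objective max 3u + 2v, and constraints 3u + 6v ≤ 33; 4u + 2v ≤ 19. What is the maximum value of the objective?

15

Relaxing integrality, the LP optimum is 16.33 at (u,v) = (2.67, 4.17), which is not an integer point.
(u,v)=(3,3): 3·3+6·3=27≤33, 4·3+2·3=18≤19, objective 15.
(u,v)=(2,4): 3·2+6·4=30≤33, 4·2+2·4=16≤19, objective 14.
(u,v)=(1,5): 3·1+6·5=33≤33, 4·1+2·5=14≤19, objective 13.
Maximum is 15 at (u,v)=(3,3).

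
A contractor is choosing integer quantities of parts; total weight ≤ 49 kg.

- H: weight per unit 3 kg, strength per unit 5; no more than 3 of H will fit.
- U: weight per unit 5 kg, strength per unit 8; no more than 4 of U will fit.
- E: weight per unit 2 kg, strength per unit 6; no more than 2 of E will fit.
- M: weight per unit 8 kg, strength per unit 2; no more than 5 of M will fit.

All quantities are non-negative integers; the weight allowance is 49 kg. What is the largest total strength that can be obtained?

63

3×H, 4×U, 2×E, and 2×M: weight 49 ≤ 49, strength 3·5 + 4·8 + 2·6 + 2·2 = 63.
3×H, 4×U, 2×E, and 1×M: weight 41 ≤ 49, strength 3·5 + 4·8 + 2·6 + 1·2 = 61.
Best is 63.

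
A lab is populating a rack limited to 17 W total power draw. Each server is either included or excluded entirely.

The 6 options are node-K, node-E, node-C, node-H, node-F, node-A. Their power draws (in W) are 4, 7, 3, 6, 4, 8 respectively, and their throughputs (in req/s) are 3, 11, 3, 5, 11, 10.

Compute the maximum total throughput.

Take node-E, node-H, and node-F: power draw 7 + 6 + 4 = 17 ≤ 17, throughput 11 + 5 + 11 = 27.
No other feasible combination does better.

27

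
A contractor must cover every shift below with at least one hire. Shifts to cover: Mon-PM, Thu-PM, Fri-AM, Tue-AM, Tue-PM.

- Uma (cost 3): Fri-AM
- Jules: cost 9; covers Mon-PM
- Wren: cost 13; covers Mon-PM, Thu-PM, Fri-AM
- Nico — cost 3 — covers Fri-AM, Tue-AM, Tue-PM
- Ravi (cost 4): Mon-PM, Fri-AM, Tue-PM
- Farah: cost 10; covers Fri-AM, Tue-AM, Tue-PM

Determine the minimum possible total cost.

The greedy cost-per-new-shift heuristic would pick Nico, Ravi, and Wren for 20, but a cheaper cover exists.
Choose Wren and Nico: together they cover Mon-PM, Thu-PM, Fri-AM, Tue-AM, Tue-PM — every shift.
Total cost: 13 + 3 = 16.
No cover costs less than 16.

16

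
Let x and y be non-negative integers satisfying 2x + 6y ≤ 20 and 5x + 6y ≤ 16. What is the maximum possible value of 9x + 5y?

(x,y)=(3,0): 2·3+6·0=6≤20, 5·3+6·0=15≤16, objective 27.
(x,y)=(2,1): 2·2+6·1=10≤20, 5·2+6·1=16≤16, objective 23.
(x,y)=(2,0): 2·2+6·0=4≤20, 5·2+6·0=10≤16, objective 18.
The best lattice point is (3,0), giving 27.

27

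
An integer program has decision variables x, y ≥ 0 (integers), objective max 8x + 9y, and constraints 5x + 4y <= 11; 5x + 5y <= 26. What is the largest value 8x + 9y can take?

18

Relaxing integrality, the LP optimum is 24.75 at (x,y) = (0, 2.75), which is not an integer point.
(x,y)=(0,2): 5·0+4·2=8≤11, 5·0+5·2=10≤26, objective 18.
(x,y)=(1,1): 5·1+4·1=9≤11, 5·1+5·1=10≤26, objective 17.
(x,y)=(0,1): 5·0+4·1=4≤11, 5·0+5·1=5≤26, objective 9.
Maximum is 18 at (x,y)=(0,2).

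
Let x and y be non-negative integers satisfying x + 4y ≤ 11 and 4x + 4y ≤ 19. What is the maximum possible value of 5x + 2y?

20

Relaxing integrality, the LP optimum is 23.75 at (x,y) = (4.75, 0), which is not an integer point.
(x,y)=(4,0) is feasible, giving 20.
(x,y)=(3,1) is feasible, giving 17.
Maximum is 20 at (x,y)=(4,0).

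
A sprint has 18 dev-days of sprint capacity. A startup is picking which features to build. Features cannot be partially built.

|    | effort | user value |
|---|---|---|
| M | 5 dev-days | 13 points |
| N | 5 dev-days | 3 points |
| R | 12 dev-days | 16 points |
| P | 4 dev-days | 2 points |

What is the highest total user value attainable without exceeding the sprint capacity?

M + N + P: effort 5 + 5 + 4 = 14 ≤ 18, user value 13 + 3 + 2 = 18.
M + R: effort 5 + 12 = 17 ≤ 18, user value 13 + 16 = 29.
N + R: effort 5 + 12 = 17 ≤ 18, user value 3 + 16 = 19.
Best is M and R with total user value 29.

29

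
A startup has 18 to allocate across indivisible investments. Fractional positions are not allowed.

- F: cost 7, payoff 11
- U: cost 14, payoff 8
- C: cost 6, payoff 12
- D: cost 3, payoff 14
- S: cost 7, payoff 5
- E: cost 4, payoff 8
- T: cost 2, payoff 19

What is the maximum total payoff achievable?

56

This is an integer program with binary decision variables.
C + D + E + T: cost 6 + 3 + 4 + 2 = 15 ≤ 18, payoff 12 + 14 + 8 + 19 = 53.
F + D + E + T: cost 7 + 3 + 4 + 2 = 16 ≤ 18, payoff 11 + 14 + 8 + 19 = 52.
F + C + D + T: cost 7 + 6 + 3 + 2 = 18 ≤ 18, payoff 11 + 12 + 14 + 19 = 56.
Best is F, C, D, and T with total payoff 56.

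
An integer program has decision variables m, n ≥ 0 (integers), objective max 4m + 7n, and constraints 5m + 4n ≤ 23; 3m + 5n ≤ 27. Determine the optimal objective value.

35

The continuous relaxation peaks at (0, 5.4) with value 37.80; rounding to a feasible lattice point costs some objective.
(m,n)=(0,5): 5·0+4·5=20≤23, 3·0+5·5=25≤27, objective 35.
(m,n)=(1,4): 5·1+4·4=21≤23, 3·1+5·4=23≤27, objective 32.
(m,n)=(0,4): 5·0+4·4=16≤23, 3·0+5·4=20≤27, objective 28.
The best lattice point is (0,5), giving 35.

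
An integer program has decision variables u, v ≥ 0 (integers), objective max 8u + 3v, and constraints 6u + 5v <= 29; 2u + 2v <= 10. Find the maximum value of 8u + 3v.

35

The continuous relaxation peaks at (4.83, 0) with value 38.67; rounding to a feasible lattice point costs some objective.
(u,v)=(4,1): 6·4+5·1=29≤29, 2·4+2·1=10≤10, objective 35.
(u,v)=(4,0): 6·4+5·0=24≤29, 2·4+2·0=8≤10, objective 32.
(u,v)=(3,2): 6·3+5·2=28≤29, 2·3+2·2=10≤10, objective 30.
No feasible integer point exceeds 35.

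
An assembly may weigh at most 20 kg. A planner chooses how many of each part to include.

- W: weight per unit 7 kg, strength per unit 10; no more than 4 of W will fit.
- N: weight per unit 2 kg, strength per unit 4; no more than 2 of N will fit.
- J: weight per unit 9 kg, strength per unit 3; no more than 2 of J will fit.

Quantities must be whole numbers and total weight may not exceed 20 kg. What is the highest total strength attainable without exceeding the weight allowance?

2×W and 2×N: weight 18 ≤ 20, strength 2·10 + 2·4 = 28.
2×W and 1×N: weight 16 ≤ 20, strength 2·10 + 1·4 = 24.
Best is 28.

28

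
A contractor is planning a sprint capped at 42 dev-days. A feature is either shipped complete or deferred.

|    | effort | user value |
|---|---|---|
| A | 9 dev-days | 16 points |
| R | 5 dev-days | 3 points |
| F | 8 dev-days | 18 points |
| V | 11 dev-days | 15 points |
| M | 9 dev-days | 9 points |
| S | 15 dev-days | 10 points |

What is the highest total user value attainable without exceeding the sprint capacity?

A + F + M + S: effort 9 + 8 + 9 + 15 = 41 ≤ 42, user value 16 + 18 + 9 + 10 = 53.
A + R + F + V + M: effort 9 + 5 + 8 + 11 + 9 = 42 ≤ 42, user value 16 + 3 + 18 + 15 + 9 = 61.
A + F + V + M: effort 9 + 8 + 11 + 9 = 37 ≤ 42, user value 16 + 18 + 15 + 9 = 58.
Best is A, R, F, V, and M with total user value 61.

61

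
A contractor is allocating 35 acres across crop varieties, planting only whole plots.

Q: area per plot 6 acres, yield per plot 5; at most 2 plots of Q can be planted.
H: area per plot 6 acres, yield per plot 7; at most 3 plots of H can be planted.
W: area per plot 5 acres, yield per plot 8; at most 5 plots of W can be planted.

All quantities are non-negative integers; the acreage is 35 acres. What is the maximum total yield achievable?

Take 1×H and 5×W: area 31 ≤ 35, yield 1·7 + 5·8 = 47.
W has the best ratio (8/5) and is taken to its limit of 5; remaining capacity is filled optimally with the others.

47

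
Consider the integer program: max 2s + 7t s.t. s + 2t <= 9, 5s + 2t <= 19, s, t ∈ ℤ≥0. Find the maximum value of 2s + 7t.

30

Relaxing integrality, the LP optimum is 31.50 at (s,t) = (0, 4.5), which is not an integer point.
(s,t)=(1,4): 1·1+2·4=9≤9, 5·1+2·4=13≤19, objective 30.
(s,t)=(0,4): 1·0+2·4=8≤9, 5·0+2·4=8≤19, objective 28.
No feasible integer point exceeds 30.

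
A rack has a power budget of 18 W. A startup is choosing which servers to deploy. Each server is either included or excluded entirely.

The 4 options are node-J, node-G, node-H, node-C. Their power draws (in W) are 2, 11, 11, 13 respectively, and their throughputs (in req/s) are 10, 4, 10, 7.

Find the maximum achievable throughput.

20

Allowing fractional choices, the relaxed optimum would be about 22.7, but servers are indivisible.
node-J + node-G: power draw 2 + 11 = 13 ≤ 18, throughput 10 + 4 = 14.
node-J + node-C: power draw 2 + 13 = 15 ≤ 18, throughput 10 + 7 = 17.
node-J + node-H: power draw 2 + 11 = 13 ≤ 18, throughput 10 + 10 = 20.
Best is node-J and node-H with total throughput 20.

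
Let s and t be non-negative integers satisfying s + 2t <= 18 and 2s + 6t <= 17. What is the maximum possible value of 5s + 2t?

40

Relaxing integrality, the LP optimum is 42.50 at (s,t) = (8.5, 0), which is not an integer point.
(s,t)=(8,0): 1·8+2·0=8≤18, 2·8+6·0=16≤17, objective 40.
(s,t)=(7,0): 1·7+2·0=7≤18, 2·7+6·0=14≤17, objective 35.
Maximum is 40 at (s,t)=(8,0).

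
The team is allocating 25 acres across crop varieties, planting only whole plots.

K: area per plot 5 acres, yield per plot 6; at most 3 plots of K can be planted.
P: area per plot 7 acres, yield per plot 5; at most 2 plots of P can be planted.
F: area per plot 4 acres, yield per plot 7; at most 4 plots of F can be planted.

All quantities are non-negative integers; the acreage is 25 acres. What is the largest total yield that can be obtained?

34

1×K and 4×F: area 21 ≤ 25, yield 1·6 + 4·7 = 34.
1×P and 4×F: area 23 ≤ 25, yield 1·5 + 4·7 = 33.
Best is 34.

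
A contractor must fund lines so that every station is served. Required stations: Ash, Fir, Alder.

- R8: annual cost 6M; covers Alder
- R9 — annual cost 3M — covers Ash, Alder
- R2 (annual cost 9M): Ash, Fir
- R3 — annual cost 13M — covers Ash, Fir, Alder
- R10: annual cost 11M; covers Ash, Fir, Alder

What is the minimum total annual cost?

11

This is a weighted set-cover instance.
R10 alone covers Ash, Fir, Alder — every station.
Total annual cost: 11.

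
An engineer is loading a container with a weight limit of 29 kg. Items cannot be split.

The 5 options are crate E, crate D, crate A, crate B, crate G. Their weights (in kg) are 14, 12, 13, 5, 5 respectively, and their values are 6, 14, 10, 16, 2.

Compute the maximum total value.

Allowing fractional choices, the relaxed optimum would be about 39.2, but items are indivisible.
crate D + crate B: weight 12 + 5 = 17 ≤ 29, value 14 + 16 = 30.
crate D + crate B + crate G: weight 12 + 5 + 5 = 22 ≤ 29, value 14 + 16 + 2 = 32.
crate A + crate B + crate G: weight 13 + 5 + 5 = 23 ≤ 29, value 10 + 16 + 2 = 28.
Best is crate D, crate B, and crate G with total value 32.

32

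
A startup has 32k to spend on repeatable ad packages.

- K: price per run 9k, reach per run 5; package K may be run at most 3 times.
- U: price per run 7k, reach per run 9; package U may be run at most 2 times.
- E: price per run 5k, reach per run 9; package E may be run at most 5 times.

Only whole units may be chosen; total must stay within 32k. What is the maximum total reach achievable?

54

E has the best ratio (9/5); taking only E gives at most 5×9 = 45 (stopped by the supply cap of 5).
Mixing does better — 1×U and 5×E: price 32 ≤ 32, reach 1·9 + 5·9 = 54.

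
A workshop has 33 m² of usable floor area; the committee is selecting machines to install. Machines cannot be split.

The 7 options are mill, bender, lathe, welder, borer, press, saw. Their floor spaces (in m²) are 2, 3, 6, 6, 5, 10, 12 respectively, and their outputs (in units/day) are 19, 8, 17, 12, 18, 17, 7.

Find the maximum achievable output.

Allowing fractional choices, the relaxed optimum would be about 91.6, but machines are indivisible.
mill + bender + lathe + borer + press: floor space 2 + 3 + 6 + 5 + 10 = 26 ≤ 33, output 19 + 8 + 17 + 18 + 17 = 79.
mill + lathe + welder + borer + press: floor space 2 + 6 + 6 + 5 + 10 = 29 ≤ 33, output 19 + 17 + 12 + 18 + 17 = 83.
mill + bender + lathe + welder + borer + press: floor space 2 + 3 + 6 + 6 + 5 + 10 = 32 ≤ 33, output 19 + 8 + 17 + 12 + 18 + 17 = 91.
Best is mill, bender, lathe, welder, borer, and press with total output 91.

91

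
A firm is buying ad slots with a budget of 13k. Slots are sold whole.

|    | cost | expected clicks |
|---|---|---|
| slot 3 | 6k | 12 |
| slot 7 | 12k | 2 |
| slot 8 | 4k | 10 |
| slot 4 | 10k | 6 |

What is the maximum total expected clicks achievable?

Take slot 3 and slot 8: cost 6 + 4 = 10 ≤ 13, expected clicks 12 + 10 = 22.
No other feasible combination does better.

22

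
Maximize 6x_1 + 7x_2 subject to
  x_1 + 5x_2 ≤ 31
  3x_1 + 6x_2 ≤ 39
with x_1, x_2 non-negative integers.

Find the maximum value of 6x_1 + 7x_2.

78

(x_1,x_2)=(13,0): 1·13+5·0=13≤31, 3·13+6·0=39≤39, objective 78.
(x_1,x_2)=(12,0): 1·12+5·0=12≤31, 3·12+6·0=36≤39, objective 72.
Maximum is 78 at (x_1,x_2)=(13,0).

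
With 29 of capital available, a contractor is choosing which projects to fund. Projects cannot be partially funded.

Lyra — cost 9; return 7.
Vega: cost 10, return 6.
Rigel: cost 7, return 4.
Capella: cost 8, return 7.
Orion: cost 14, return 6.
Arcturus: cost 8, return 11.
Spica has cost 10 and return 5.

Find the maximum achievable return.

Take Lyra, Capella, and Arcturus: cost 9 + 8 + 8 = 25 ≤ 29, return 7 + 7 + 11 = 25.
No other feasible combination does better.

25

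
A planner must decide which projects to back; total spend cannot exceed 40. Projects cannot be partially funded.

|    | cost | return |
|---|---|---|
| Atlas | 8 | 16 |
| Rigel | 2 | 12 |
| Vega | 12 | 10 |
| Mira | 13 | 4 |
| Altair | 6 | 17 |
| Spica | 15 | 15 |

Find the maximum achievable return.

Atlas + Rigel + Altair + Spica: cost 8 + 2 + 6 + 15 = 31 ≤ 40, return 16 + 12 + 17 + 15 = 60.
Atlas + Rigel + Vega + Altair: cost 8 + 2 + 12 + 6 = 28 ≤ 40, return 16 + 12 + 10 + 17 = 55.
Rigel + Vega + Altair + Spica: cost 2 + 12 + 6 + 15 = 35 ≤ 40, return 12 + 10 + 17 + 15 = 54.
Best is Atlas, Rigel, Altair, and Spica with total return 60.

60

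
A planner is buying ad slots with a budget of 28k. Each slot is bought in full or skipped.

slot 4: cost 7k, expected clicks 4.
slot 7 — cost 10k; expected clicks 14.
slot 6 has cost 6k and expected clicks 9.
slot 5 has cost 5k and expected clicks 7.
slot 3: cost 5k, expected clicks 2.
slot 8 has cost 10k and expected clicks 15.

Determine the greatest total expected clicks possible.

This is an integer program with binary decision variables.
Allowing fractional choices, the relaxed optimum would be about 40.8, but ad slots are indivisible.
slot 7 + slot 6 + slot 8: cost 10 + 6 + 10 = 26 ≤ 28, expected clicks 14 + 9 + 15 = 38.
slot 7 + slot 5 + slot 8: cost 10 + 5 + 10 = 25 ≤ 28, expected clicks 14 + 7 + 15 = 36.
slot 4 + slot 6 + slot 5 + slot 8: cost 7 + 6 + 5 + 10 = 28 ≤ 28, expected clicks 4 + 9 + 7 + 15 = 35.
Best is slot 7, slot 6, and slot 8 with total expected clicks 38.

38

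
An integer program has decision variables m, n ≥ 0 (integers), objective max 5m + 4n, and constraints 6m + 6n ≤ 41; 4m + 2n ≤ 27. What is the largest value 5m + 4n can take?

(m,n)=(6,0) is feasible, giving 30.
(m,n)=(5,1) is feasible, giving 29.
(m,n)=(5,0) is feasible, giving 25.
Maximum is 30 at (m,n)=(6,0).

30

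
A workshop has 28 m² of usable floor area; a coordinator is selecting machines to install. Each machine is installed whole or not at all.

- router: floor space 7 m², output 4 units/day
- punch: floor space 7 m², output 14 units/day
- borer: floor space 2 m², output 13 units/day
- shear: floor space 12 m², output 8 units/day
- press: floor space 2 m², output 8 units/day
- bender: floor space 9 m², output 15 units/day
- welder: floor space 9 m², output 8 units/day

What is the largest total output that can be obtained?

54

Take router, punch, borer, press, and bender: floor space 7 + 7 + 2 + 2 + 9 = 27 ≤ 28, output 4 + 14 + 13 + 8 + 15 = 54.
No other feasible combination does better.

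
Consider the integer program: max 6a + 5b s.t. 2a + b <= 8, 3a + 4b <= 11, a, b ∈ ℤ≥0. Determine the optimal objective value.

18

(a,b)=(3,0) is feasible, giving 18.
(a,b)=(2,1) is feasible, giving 17.
(a,b)=(2,0) is feasible, giving 12.
No feasible integer point exceeds 18.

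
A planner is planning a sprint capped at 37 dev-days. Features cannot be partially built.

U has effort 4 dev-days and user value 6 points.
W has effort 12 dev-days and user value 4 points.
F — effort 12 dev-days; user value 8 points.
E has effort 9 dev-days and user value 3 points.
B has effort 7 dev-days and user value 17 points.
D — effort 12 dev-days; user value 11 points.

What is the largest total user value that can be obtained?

Treat it as a binary knapsack problem.
Allowing fractional choices, the relaxed optimum would be about 42.7, but features are indivisible.
U + E + B + D: effort 4 + 9 + 7 + 12 = 32 ≤ 37, user value 6 + 3 + 17 + 11 = 37.
U + F + B + D: effort 4 + 12 + 7 + 12 = 35 ≤ 37, user value 6 + 8 + 17 + 11 = 42.
U + W + B + D: effort 4 + 12 + 7 + 12 = 35 ≤ 37, user value 6 + 4 + 17 + 11 = 38.
Best is U, F, B, and D with total user value 42.

42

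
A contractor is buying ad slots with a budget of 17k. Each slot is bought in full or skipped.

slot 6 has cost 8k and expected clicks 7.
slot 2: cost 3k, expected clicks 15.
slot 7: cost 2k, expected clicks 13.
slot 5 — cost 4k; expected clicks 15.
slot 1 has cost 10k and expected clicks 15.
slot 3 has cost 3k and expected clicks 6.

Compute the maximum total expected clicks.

slot 6 + slot 2 + slot 7 + slot 5: cost 8 + 3 + 2 + 4 = 17 ≤ 17, expected clicks 7 + 15 + 13 + 15 = 50.
slot 2 + slot 7 + slot 5 + slot 3: cost 3 + 2 + 4 + 3 = 12 ≤ 17, expected clicks 15 + 13 + 15 + 6 = 49.
Best is slot 6, slot 2, slot 7, and slot 5 with total expected clicks 50.

50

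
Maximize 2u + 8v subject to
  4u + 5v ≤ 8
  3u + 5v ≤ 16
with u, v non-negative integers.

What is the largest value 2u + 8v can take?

8

(u,v)=(0,1): 4·0+5·1=5≤8, 3·0+5·1=5≤16, objective 8.
(u,v)=(1,0): 4·1+5·0=4≤8, 3·1+5·0=3≤16, objective 2.
(u,v)=(0,0): 4·0+5·0=0≤8, 3·0+5·0=0≤16, objective 0.
Maximum is 8 at (u,v)=(0,1).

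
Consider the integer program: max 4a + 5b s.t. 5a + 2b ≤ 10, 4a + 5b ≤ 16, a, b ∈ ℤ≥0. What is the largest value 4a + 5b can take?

15

Relaxing integrality, the LP optimum is 16.00 at (a,b) = (0, 3.2), which is not an integer point.
(a,b)=(0,3): 5·0+2·3=6≤10, 4·0+5·3=15≤16, objective 15.
(a,b)=(1,2): 5·1+2·2=9≤10, 4·1+5·2=14≤16, objective 14.
(a,b)=(0,2): 5·0+2·2=4≤10, 4·0+5·2=10≤16, objective 10.
Maximum is 15 at (a,b)=(0,3).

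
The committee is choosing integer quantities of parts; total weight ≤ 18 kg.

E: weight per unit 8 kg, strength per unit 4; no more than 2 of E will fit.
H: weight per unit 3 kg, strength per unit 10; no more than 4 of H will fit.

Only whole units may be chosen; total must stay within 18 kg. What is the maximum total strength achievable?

40

1×E and 3×H: weight 17 ≤ 18, strength 1·4 + 3·10 = 34.
4×H: weight 12 ≤ 18, strength 4·10 = 40.
Best is 40.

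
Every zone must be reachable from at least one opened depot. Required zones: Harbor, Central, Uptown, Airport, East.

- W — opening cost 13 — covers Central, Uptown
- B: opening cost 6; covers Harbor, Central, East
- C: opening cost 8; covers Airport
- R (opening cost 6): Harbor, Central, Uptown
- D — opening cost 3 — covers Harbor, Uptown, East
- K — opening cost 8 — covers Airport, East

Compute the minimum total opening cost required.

14

This is an integer covering problem.
The greedy cost-per-new-zone heuristic would pick D, B, and C for 17, but a cheaper cover exists.
Choose R and K: together they cover Harbor, Central, Uptown, Airport, East — every zone.
Total opening cost: 6 + 8 = 14.
No cover costs less than 14.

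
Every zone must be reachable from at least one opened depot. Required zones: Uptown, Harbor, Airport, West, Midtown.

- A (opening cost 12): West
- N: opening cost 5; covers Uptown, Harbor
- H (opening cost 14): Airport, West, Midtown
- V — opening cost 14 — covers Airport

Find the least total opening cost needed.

19

Choose N and H: together they cover Uptown, Harbor, Airport, West, Midtown — every zone.
Total opening cost: 5 + 14 = 19.
No cover costs less than 19.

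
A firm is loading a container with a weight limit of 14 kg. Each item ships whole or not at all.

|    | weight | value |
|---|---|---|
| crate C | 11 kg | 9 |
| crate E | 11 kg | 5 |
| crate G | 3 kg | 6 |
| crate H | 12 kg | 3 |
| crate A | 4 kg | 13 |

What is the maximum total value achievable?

This is an integer program with binary decision variables.
crate C + crate G: weight 11 + 3 = 14 ≤ 14, value 9 + 6 = 15.
crate G + crate A: weight 3 + 4 = 7 ≤ 14, value 6 + 13 = 19.
crate A: weight 4 ≤ 14, value 13.
Best is crate G and crate A with total value 19.

19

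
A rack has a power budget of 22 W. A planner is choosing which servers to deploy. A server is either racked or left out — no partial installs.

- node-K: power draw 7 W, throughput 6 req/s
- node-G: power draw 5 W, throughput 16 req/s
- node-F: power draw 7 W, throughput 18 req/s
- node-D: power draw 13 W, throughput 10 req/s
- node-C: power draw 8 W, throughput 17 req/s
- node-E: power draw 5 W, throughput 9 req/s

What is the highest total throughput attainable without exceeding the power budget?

51

node-F + node-C + node-E: power draw 7 + 8 + 5 = 20 ≤ 22, throughput 18 + 17 + 9 = 44.
node-G + node-F + node-C: power draw 5 + 7 + 8 = 20 ≤ 22, throughput 16 + 18 + 17 = 51.
Best is node-G, node-F, and node-C with total throughput 51.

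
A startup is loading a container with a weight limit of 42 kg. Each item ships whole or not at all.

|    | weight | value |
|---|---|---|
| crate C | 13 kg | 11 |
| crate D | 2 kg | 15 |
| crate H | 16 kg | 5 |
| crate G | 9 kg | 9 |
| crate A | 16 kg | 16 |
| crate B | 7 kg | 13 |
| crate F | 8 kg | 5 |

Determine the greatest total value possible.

58

This is an integer program with binary decision variables.
Allowing fractional choices, the relaxed optimum would be about 59.8, but items are indivisible.
crate C + crate D + crate A + crate B: weight 13 + 2 + 16 + 7 = 38 ≤ 42, value 11 + 15 + 16 + 13 = 55.
crate D + crate G + crate A + crate B + crate F: weight 2 + 9 + 16 + 7 + 8 = 42 ≤ 42, value 15 + 9 + 16 + 13 + 5 = 58.
Best is crate D, crate G, crate A, crate B, and crate F with total value 58.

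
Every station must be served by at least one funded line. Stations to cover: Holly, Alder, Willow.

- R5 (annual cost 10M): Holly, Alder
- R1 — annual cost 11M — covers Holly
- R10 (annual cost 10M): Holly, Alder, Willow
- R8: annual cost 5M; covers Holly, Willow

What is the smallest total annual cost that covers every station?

The greedy cost-per-new-station heuristic would pick R8 and R5 for 15, but a cheaper cover exists.
R10 alone covers Holly, Alder, Willow — every station.
Total annual cost: 10.
No cover costs less than 10.

10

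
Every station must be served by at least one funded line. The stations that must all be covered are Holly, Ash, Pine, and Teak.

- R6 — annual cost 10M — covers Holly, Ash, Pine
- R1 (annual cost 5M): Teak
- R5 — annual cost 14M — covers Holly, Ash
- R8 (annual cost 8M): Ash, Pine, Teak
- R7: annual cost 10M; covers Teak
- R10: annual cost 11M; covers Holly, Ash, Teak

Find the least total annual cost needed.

The greedy cost-per-new-station heuristic would pick R8 and R6 for 18, but a cheaper cover exists.
Choose R6 and R1: together they cover Holly, Ash, Pine, Teak — every station.
Total annual cost: 10 + 5 = 15.
No cover costs less than 15.

15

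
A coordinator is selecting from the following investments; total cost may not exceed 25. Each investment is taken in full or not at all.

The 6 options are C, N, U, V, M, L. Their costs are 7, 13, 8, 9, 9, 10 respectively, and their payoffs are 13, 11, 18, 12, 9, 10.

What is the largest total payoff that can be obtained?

43

Allowing fractional choices, the relaxed optimum would be about 44.0, but investments are indivisible.
C + U + M: cost 7 + 8 + 9 = 24 ≤ 25, payoff 13 + 18 + 9 = 40.
C + U + L: cost 7 + 8 + 10 = 25 ≤ 25, payoff 13 + 18 + 10 = 41.
C + U + V: cost 7 + 8 + 9 = 24 ≤ 25, payoff 13 + 18 + 12 = 43.
Best is C, U, and V with total payoff 43.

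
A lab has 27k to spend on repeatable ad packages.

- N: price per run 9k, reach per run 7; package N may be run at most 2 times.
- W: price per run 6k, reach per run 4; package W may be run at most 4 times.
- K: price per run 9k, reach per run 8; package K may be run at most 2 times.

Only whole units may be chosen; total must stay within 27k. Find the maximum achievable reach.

23

This is a bounded integer knapsack.
K has the best ratio (8/9); taking only K gives at most 2×8 = 16 (stopped by the supply cap of 2).
Mixing does better — 1×N and 2×K: price 27 ≤ 27, reach 1·7 + 2·8 = 23.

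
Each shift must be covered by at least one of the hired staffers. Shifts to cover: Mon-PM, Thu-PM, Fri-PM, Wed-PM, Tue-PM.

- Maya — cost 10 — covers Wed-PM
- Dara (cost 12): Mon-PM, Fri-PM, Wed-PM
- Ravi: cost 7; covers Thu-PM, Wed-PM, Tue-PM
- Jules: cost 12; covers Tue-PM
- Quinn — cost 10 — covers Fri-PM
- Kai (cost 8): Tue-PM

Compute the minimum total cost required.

Choose Dara and Ravi: together they cover Mon-PM, Thu-PM, Fri-PM, Wed-PM, Tue-PM — every shift.
Total cost: 12 + 7 = 19.
No cover costs less than 19.

19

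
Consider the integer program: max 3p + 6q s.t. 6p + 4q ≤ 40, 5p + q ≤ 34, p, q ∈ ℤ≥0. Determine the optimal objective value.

60

(p,q)=(0,10): 6·0+4·10=40≤40, 5·0+1·10=10≤34, objective 60.
(p,q)=(0,9): 6·0+4·9=36≤40, 5·0+1·9=9≤34, objective 54.
No feasible integer point exceeds 60.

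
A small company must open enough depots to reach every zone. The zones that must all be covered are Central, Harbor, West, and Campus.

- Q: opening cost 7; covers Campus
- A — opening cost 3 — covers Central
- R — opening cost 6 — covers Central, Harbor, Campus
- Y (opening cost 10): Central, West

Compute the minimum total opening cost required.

This is an integer covering problem.
Choose R and Y: together they cover Central, Harbor, West, Campus — every zone.
Total opening cost: 6 + 10 = 16.
No cover costs less than 16.

16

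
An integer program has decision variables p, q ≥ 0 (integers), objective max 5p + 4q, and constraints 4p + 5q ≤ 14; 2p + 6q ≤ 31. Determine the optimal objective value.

15

The continuous relaxation peaks at (3.5, 0) with value 17.50; rounding to a feasible lattice point costs some objective.
(p,q)=(3,0): 4·3+5·0=12≤14, 2·3+6·0=6≤31, objective 15.
(p,q)=(2,1): 4·2+5·1=13≤14, 2·2+6·1=10≤31, objective 14.
Maximum is 15 at (p,q)=(3,0).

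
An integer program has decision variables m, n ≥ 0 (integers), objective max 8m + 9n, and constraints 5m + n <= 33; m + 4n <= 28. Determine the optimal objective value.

86

(m,n)=(4,6): 5·4+1·6=26≤33, 1·4+4·6=28≤28, objective 86.
(m,n)=(5,5): 5·5+1·5=30≤33, 1·5+4·5=25≤28, objective 85.
(m,n)=(3,6): 5·3+1·6=21≤33, 1·3+4·6=27≤28, objective 78.
The best lattice point is (4,6), giving 86.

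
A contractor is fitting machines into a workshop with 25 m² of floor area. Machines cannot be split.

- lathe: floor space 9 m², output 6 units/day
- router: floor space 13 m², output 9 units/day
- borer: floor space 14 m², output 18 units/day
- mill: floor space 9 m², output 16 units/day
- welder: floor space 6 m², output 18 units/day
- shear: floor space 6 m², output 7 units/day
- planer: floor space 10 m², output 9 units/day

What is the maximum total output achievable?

Take mill, welder, and planer: floor space 9 + 6 + 10 = 25 ≤ 25, output 16 + 18 + 9 = 43.
No other feasible combination does better.

43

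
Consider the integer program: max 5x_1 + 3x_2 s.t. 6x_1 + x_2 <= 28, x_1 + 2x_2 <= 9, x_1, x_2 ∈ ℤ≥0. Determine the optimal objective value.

(x_1,x_2)=(4,2) is feasible, giving 26.
(x_1,x_2)=(3,3) is feasible, giving 24.
(x_1,x_2)=(4,1) is feasible, giving 23.
Maximum is 26 at (x_1,x_2)=(4,2).

26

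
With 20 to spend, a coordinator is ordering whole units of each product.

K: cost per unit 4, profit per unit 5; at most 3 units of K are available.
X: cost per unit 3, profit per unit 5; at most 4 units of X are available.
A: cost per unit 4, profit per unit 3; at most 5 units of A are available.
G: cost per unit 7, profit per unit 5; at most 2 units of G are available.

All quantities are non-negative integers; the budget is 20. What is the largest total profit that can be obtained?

This is a bounded integer knapsack.
X has the best ratio (5/3); taking only X gives at most 4×5 = 20 (stopped by the supply cap of 4).
Mixing does better — 2×K and 4×X: cost 20 ≤ 20, profit 2·5 + 4·5 = 30.

30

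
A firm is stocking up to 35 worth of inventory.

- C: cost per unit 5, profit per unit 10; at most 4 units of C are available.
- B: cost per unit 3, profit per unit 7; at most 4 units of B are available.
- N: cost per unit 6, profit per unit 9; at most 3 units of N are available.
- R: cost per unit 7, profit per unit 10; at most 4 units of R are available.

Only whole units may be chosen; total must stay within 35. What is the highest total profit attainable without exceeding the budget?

70

This is a bounded integer knapsack.
B has the best ratio (7/3); taking only B gives at most 4×7 = 28 (stopped by the supply cap of 4).
Mixing does better — 4×C, 3×B, and 1×N: cost 35 ≤ 35, profit 4·10 + 3·7 + 1·9 = 70.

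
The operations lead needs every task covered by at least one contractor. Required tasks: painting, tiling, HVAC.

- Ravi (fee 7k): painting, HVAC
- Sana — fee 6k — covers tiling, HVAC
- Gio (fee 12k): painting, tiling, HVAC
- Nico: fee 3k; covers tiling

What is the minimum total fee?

The greedy cost-per-new-task heuristic would pick Sana and Ravi for 13, but a cheaper cover exists.
Choose Ravi and Nico: together they cover painting, tiling, HVAC — every task.
Total fee: 7 + 3 = 10.
No cover costs less than 10.

10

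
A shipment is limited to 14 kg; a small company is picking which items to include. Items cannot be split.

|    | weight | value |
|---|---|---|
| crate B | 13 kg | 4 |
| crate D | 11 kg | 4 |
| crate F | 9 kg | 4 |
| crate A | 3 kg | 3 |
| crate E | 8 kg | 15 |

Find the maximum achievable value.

Take crate A and crate E: weight 3 + 8 = 11 ≤ 14, value 3 + 15 = 18.
No other feasible combination does better.

18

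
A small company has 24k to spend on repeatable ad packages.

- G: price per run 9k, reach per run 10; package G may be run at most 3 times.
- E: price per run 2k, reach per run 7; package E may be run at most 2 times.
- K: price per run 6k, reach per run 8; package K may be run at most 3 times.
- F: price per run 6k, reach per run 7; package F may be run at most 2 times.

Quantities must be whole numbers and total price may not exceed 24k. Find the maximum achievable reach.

38

Take 2×E and 3×K: price 22 ≤ 24, reach 2·7 + 3·8 = 38.
E has the best ratio (7/2) and is taken to its limit of 2; remaining capacity is filled optimally with the others.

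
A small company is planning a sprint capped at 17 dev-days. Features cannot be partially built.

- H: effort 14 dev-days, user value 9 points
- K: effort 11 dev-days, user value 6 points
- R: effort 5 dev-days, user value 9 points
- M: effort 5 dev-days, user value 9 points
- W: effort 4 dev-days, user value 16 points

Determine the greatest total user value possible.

Treat it as a binary knapsack problem.
M + W: effort 5 + 4 = 9 ≤ 17, user value 9 + 16 = 25.
R + M + W: effort 5 + 5 + 4 = 14 ≤ 17, user value 9 + 9 + 16 = 34.
R + W: effort 5 + 4 = 9 ≤ 17, user value 9 + 16 = 25.
Best is R, M, and W with total user value 34.

34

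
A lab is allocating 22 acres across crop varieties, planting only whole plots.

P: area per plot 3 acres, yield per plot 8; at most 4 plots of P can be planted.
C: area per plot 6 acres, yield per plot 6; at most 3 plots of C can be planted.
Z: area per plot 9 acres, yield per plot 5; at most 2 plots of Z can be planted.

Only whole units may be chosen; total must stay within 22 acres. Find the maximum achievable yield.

38

4×P and 1×C: area 18 ≤ 22, yield 4·8 + 1·6 = 38.
4×P and 1×Z: area 21 ≤ 22, yield 4·8 + 1·5 = 37.
Best is 38.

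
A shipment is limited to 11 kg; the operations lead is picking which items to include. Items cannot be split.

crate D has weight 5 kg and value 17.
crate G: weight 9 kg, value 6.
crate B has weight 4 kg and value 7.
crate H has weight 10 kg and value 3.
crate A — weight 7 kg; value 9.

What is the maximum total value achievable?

Allowing fractional choices, the relaxed optimum would be about 26.6, but items are indivisible.
crate D: weight 5 ≤ 11, value 17.
crate B + crate A: weight 4 + 7 = 11 ≤ 11, value 7 + 9 = 16.
crate D + crate B: weight 5 + 4 = 9 ≤ 11, value 17 + 7 = 24.
Best is crate D and crate B with total value 24.

24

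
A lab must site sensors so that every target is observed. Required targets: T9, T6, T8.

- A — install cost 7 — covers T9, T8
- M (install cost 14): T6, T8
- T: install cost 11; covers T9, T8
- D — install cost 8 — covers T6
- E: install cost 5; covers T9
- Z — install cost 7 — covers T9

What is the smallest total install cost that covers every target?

15

Choose A and D: together they cover T9, T6, T8 — every target.
Total install cost: 7 + 8 = 15.
No cover costs less than 15.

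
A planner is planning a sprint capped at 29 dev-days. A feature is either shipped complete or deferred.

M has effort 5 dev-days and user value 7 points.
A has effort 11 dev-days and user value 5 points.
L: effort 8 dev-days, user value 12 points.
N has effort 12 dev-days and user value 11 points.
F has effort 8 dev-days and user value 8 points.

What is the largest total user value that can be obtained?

31

Treat it as a binary knapsack problem.
Allowing fractional choices, the relaxed optimum would be about 34.3, but features are indivisible.
L + N + F: effort 8 + 12 + 8 = 28 ≤ 29, user value 12 + 11 + 8 = 31.
M + L + N: effort 5 + 8 + 12 = 25 ≤ 29, user value 7 + 12 + 11 = 30.
Best is L, N, and F with total user value 31.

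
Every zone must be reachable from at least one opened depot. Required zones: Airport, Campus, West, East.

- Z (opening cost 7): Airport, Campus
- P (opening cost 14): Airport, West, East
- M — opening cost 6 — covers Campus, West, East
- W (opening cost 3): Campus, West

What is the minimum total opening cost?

13

The greedy cost-per-new-zone heuristic would pick W, M, and Z for 16, but a cheaper cover exists.
Choose Z and M: together they cover Airport, Campus, West, East — every zone.
Total opening cost: 7 + 6 = 13.
No cover costs less than 13.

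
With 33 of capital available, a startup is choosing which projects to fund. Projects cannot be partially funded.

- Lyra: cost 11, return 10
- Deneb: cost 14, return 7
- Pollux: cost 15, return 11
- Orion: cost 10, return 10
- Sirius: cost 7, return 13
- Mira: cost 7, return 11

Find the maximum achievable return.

Take Pollux, Sirius, and Mira: cost 15 + 7 + 7 = 29 ≤ 33, return 11 + 13 + 11 = 35.
No other feasible combination does better.

35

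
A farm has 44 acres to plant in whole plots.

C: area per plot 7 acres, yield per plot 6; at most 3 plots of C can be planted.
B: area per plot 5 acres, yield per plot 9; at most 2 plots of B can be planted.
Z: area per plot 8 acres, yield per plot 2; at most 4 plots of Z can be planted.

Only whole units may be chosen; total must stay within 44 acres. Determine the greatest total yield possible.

B has the best ratio (9/5); taking only B gives at most 2×9 = 18 (stopped by the supply cap of 2).
Mixing does better — 3×C, 2×B, and 1×Z: area 39 ≤ 44, yield 3·6 + 2·9 + 1·2 = 38.

38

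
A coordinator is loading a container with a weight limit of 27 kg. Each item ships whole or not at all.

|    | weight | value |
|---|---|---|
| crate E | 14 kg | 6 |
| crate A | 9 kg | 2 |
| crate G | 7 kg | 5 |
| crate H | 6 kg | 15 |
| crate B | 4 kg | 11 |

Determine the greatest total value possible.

crate E + crate H + crate B: weight 14 + 6 + 4 = 24 ≤ 27, value 6 + 15 + 11 = 32.
crate A + crate G + crate H + crate B: weight 9 + 7 + 6 + 4 = 26 ≤ 27, value 2 + 5 + 15 + 11 = 33.
crate G + crate H + crate B: weight 7 + 6 + 4 = 17 ≤ 27, value 5 + 15 + 11 = 31.
Best is crate A, crate G, crate H, and crate B with total value 33.

33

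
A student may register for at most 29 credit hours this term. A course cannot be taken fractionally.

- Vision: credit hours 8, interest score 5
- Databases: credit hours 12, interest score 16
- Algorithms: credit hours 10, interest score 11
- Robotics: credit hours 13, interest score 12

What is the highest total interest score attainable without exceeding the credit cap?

28

Treat it as a binary knapsack problem.
Allowing fractional choices, the relaxed optimum would be about 33.5, but courses are indivisible.
Databases + Robotics: credit hours 12 + 13 = 25 ≤ 29, interest score 16 + 12 = 28.
Databases + Algorithms: credit hours 12 + 10 = 22 ≤ 29, interest score 16 + 11 = 27.
Best is Databases and Robotics with total interest score 28.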